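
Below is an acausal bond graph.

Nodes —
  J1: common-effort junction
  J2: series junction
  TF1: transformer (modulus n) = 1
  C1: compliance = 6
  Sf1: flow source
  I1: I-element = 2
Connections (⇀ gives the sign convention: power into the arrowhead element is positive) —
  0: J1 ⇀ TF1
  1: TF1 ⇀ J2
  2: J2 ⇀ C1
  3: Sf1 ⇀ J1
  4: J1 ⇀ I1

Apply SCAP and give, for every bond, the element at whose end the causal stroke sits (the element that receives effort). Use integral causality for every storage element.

β0 stroke at J1
β1 stroke at TF1
β2 stroke at J2
β3 stroke at Sf1
β4 stroke at I1

b3 stroke at Sf1  (Sf1 (Sf) sets flow on bond)
b2 stroke at J2  (C1 integral (e out))
b1 stroke at TF1  (J2: last free bond brings flow in)
b0 stroke at J1  (TF TF1: opposite of bond 1)
b4 stroke at I1  (J1: bond 0 brought effort, rest push out)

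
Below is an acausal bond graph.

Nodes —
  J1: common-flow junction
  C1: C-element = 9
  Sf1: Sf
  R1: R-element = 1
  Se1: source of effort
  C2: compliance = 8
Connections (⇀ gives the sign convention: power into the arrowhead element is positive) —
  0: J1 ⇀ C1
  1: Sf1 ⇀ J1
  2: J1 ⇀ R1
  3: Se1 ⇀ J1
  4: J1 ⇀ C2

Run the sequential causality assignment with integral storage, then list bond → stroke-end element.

β0 stroke at J1
β1 stroke at Sf1
β2 stroke at J1
β3 stroke at J1
β4 stroke at J1

β1 →Sf1  (Sf1 fixes flow; stroke at Sf1)
β3 →J1  (Se1 fixes effort; stroke away)
β0 →J1  (J1: bond 1 brought flow, rest push out)
β2 →J1  (J1: bond 1 brought flow, rest push out)
β4 →J1  (J1: bond 1 brought flow, rest push out)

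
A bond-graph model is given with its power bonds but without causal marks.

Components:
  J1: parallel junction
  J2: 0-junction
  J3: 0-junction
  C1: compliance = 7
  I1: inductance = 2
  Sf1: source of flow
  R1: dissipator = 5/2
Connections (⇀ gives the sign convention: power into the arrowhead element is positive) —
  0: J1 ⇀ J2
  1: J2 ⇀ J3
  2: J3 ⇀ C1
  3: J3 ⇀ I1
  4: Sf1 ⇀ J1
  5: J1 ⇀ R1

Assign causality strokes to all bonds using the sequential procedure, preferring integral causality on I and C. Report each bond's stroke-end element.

β4 stroke→Sf1  (Sf1 fixes flow; stroke at Sf1)
β2 stroke→J3  (C1 integral (e out))
β1 stroke→J2  (J3 effort already set via bond 2)
β3 stroke→I1  (J3: bond 2 brought effort, rest push out)
β0 stroke→J1  (J2 effort already set via bond 1)
β5 stroke→R1  (J1 effort already set via bond 0)

β0 →J1
β1 →J2
β2 →J3
β3 →I1
β4 →Sf1
β5 →R1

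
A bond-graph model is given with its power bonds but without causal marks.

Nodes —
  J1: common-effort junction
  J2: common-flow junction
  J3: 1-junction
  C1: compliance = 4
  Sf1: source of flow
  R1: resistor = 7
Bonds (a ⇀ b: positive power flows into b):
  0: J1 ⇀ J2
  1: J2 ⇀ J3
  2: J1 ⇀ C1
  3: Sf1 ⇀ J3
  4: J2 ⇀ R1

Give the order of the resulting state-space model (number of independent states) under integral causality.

b3 stroke→Sf1  (Sf1: flow source, stroke at near end)
b1 stroke→J3  (common-f at J3 fixed by 3)
b0 stroke→J2  (common-f at J2 fixed by 1)
b4 stroke→J2  (common-f at J2 fixed by 1)
b2 stroke→J1  (J1: last free bond brings effort in)

1  (C1 all integral)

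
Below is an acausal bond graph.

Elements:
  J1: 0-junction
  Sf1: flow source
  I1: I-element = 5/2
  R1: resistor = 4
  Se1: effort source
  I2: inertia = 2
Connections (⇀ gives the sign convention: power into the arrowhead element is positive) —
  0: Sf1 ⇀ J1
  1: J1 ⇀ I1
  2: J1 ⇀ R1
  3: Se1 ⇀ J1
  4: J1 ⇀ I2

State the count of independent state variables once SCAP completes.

2  (I1, I2 all integral)

#0 stroke at Sf1  (Sf1 fixes flow; stroke at Sf1)
#3 stroke at J1  (Se1: effort source, stroke at far end)
#1 stroke at I1  (0-jn J1 has e-setter on 3)
#2 stroke at R1  (J1 effort already set via bond 3)
#4 stroke at I2  (common-e at J1 fixed by 3)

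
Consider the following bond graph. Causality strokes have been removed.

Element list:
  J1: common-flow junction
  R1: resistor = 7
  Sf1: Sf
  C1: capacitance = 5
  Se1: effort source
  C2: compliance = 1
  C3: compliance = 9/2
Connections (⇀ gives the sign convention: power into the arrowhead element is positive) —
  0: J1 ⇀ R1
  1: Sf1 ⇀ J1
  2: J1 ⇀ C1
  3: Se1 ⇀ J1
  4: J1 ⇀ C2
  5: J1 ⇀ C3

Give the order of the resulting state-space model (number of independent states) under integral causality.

bond 1 →Sf1  (Sf1: flow source, stroke at near end)
bond 3 →J1  (Se1 (Se) sets effort on bond)
bond 0 →J1  (common-f at J1 fixed by 1)
bond 2 →J1  (J1 flow already set via bond 1)
bond 4 →J1  (J1 flow already set via bond 1)
bond 5 →J1  (J1: bond 1 brought flow, rest push out)

3  (C1, C2, C3 all integral)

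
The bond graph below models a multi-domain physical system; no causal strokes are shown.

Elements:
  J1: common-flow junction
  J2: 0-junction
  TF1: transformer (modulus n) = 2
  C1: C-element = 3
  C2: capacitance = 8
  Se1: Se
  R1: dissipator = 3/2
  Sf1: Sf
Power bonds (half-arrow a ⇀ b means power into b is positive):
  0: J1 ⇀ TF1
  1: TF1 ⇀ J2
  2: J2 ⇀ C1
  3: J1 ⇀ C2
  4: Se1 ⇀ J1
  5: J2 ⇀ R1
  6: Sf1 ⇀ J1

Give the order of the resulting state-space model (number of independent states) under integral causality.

β4 stroke at J1  (source Se1 imposes e)
β6 stroke at Sf1  (Sf1: flow source, stroke at near end)
β0 stroke at J1  (1-jn J1 has f-setter on 6)
β3 stroke at J1  (common-f at J1 fixed by 6)
β1 stroke at TF1  (through TF1, causality passes straight; one stroke at TF1)
β2 stroke at J2  (C1 integral (e out))
β5 stroke at R1  (common-e at J2 fixed by 2)

2  (C1, C2 all integral)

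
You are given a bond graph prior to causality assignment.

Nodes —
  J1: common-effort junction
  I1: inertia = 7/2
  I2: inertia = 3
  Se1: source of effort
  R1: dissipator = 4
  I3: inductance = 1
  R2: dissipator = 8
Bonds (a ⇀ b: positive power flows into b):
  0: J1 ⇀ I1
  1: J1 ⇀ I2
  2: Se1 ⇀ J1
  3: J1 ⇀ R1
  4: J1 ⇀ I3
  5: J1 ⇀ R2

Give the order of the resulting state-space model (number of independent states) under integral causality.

3  (I1, I2, I3 all integral)

bond 2 stroke at J1  (source Se1 imposes e)
bond 0 stroke at I1  (J1: bond 2 brought effort, rest push out)
bond 1 stroke at I2  (J1 effort already set via bond 2)
bond 3 stroke at R1  (J1 effort already set via bond 2)
bond 4 stroke at I3  (0-jn J1 has e-setter on 2)
bond 5 stroke at R2  (J1 effort already set via bond 2)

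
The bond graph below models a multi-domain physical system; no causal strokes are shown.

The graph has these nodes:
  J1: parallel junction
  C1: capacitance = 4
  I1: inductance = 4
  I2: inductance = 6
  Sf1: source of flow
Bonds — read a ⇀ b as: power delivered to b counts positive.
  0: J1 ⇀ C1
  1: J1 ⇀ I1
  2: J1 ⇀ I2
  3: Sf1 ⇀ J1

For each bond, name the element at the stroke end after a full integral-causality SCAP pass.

β3 stroke→Sf1  (source Sf1 imposes f)
β0 stroke→J1  (C1 outputs effort q/C1)
β1 stroke→I1  (J1: bond 0 brought effort, rest push out)
β2 stroke→I2  (0-jn J1 has e-setter on 0)

β0 stroke at J1
β1 stroke at I1
β2 stroke at I2
β3 stroke at Sf1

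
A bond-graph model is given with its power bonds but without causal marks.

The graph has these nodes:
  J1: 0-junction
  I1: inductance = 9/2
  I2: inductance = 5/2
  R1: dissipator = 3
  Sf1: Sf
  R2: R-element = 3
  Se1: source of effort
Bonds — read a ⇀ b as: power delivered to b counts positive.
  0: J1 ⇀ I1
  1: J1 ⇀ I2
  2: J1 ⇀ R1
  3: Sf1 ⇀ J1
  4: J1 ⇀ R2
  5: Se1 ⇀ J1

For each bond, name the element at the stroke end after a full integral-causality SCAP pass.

bond 0 stroke at I1
bond 1 stroke at I2
bond 2 stroke at R1
bond 3 stroke at Sf1
bond 4 stroke at R2
bond 5 stroke at J1

bond 3 stroke→Sf1  (Sf1 (Sf) sets flow on bond)
bond 5 stroke→J1  (source Se1 imposes e)
bond 0 stroke→I1  (common-e at J1 fixed by 5)
bond 1 stroke→I2  (J1: bond 5 brought effort, rest push out)
bond 2 stroke→R1  (0-jn J1 has e-setter on 5)
bond 4 stroke→R2  (0-jn J1 has e-setter on 5)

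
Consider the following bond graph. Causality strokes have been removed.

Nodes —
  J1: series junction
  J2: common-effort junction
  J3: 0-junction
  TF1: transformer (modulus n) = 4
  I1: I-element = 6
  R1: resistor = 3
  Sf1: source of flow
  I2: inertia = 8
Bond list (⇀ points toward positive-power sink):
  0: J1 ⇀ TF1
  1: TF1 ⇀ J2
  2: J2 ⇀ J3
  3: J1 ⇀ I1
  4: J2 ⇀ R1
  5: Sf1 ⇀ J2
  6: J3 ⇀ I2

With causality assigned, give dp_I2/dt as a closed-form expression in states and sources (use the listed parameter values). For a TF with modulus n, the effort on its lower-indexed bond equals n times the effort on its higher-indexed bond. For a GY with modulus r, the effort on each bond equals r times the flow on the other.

dp_I2/dt = 3*F_Sf1 + 2*p_I1 - 3*p_I2/8

β5 |Sf1  (Sf1: flow source, stroke at near end)
β3 |I1  (I1 integral (f out))
β0 |J1  (common-f at J1 fixed by 3)
β1 |TF1  (TF TF1: opposite of bond 0)
β6 |I2  (I2: I, integral causality)
β2 |J3  (J3 needs exactly one e-in)
β4 |J2  (closing 0-jn rule on J2)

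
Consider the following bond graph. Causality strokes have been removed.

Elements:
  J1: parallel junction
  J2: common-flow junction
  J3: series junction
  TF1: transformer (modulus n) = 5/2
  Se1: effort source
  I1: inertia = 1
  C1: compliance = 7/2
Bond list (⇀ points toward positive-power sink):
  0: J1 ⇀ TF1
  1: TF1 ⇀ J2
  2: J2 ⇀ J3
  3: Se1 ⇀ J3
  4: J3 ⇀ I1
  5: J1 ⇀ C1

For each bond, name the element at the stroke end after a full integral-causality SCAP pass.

b3 stroke at J3  (Se1 (Se) sets effort on bond)
b4 stroke at I1  (I1 integral (f out))
b2 stroke at J3  (1-jn J3 has f-setter on 4)
b1 stroke at J2  (J2 flow already set via bond 2)
b0 stroke at TF1  (TF1 one-in-one-out from 1)
b5 stroke at J1  (J1 needs exactly one e-in)

b0 |TF1
b1 |J2
b2 |J3
b3 |J3
b4 |I1
b5 |J1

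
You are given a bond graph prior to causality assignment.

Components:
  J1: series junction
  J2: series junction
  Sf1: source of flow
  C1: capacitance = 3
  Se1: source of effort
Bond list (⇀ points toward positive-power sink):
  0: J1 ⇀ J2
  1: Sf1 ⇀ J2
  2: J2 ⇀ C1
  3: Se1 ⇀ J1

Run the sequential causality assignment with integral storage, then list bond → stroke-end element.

b1 →Sf1  (Sf1: flow source, stroke at near end)
b3 →J1  (Se1: effort source, stroke at far end)
b0 →J2  (J1 needs exactly one f-in)
b2 →J2  (1-jn J2 has f-setter on 1)

bond 0 →J2
bond 1 →Sf1
bond 2 →J2
bond 3 →J1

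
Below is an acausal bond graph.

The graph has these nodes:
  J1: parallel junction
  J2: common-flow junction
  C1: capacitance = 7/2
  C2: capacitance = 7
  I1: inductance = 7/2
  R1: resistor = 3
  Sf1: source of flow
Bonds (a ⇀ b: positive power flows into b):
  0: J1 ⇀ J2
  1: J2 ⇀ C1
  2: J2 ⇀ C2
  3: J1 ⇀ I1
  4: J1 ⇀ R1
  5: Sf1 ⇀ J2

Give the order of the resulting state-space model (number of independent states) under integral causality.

3  (C1, C2, I1 all integral)

b5 stroke→Sf1  (Sf1: flow source, stroke at near end)
b0 stroke→J2  (J2: bond 5 brought flow, rest push out)
b1 stroke→J2  (J2: bond 5 brought flow, rest push out)
b2 stroke→J2  (J2 flow already set via bond 5)
b3 stroke→I1  (I1: I, integral causality)
b4 stroke→J1  (J1: last free bond brings effort in)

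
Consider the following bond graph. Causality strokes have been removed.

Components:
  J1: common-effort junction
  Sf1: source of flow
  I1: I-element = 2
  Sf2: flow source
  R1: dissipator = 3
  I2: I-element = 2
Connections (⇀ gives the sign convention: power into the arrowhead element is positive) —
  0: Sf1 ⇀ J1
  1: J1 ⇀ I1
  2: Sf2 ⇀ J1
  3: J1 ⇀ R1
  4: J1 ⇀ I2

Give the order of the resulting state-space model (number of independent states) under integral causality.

2  (I1, I2 all integral)

b0 →Sf1  (Sf1: flow source, stroke at near end)
b2 →Sf2  (Sf2 fixes flow; stroke at Sf2)
b1 →I1  (prefer integral on I1)
b4 →I2  (I2 integral (f out))
b3 →J1  (only one effort-in slot at J1)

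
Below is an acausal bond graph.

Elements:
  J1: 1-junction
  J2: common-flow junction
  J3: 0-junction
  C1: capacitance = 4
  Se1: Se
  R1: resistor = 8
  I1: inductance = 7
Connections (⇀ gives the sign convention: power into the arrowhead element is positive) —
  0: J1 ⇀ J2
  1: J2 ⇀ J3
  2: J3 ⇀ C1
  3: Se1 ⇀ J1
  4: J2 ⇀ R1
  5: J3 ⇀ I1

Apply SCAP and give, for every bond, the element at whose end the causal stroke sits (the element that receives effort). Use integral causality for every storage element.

β3 |J1  (Se1 (Se) sets effort on bond)
β0 |J2  (closing 1-jn rule on J1)
β2 |J3  (C1: C, integral causality)
β1 |J2  (common-e at J3 fixed by 2)
β5 |I1  (J3: bond 2 brought effort, rest push out)
β4 |R1  (only one flow-in slot at J2)

#0 →J2
#1 →J2
#2 →J3
#3 →J1
#4 →R1
#5 →I1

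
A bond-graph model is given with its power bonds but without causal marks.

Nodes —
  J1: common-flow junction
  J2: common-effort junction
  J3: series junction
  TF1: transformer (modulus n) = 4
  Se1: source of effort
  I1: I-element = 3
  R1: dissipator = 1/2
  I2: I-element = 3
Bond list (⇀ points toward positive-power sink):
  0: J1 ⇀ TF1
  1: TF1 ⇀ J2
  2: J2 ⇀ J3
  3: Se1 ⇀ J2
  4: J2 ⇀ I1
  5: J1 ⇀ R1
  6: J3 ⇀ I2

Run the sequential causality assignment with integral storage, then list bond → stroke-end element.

bond 3 →J2  (source Se1 imposes e)
bond 1 →TF1  (J2: bond 3 brought effort, rest push out)
bond 2 →J3  (J2: bond 3 brought effort, rest push out)
bond 4 →I1  (0-jn J2 has e-setter on 3)
bond 6 →I2  (closing 1-jn rule on J3)
bond 0 →J1  (TF1: transformer flips bond 1)
bond 5 →R1  (J1: last free bond brings flow in)

#0 →J1
#1 →TF1
#2 →J3
#3 →J2
#4 →I1
#5 →R1
#6 →I2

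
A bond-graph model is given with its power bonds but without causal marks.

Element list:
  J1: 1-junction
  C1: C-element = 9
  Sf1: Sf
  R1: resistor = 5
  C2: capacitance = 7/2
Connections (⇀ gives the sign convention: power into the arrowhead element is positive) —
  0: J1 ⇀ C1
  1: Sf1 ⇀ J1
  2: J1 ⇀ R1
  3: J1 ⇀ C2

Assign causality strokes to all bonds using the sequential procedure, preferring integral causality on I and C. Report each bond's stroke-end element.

β0 →J1
β1 →Sf1
β2 →J1
β3 →J1

bond 1 stroke at Sf1  (Sf1 fixes flow; stroke at Sf1)
bond 0 stroke at J1  (1-jn J1 has f-setter on 1)
bond 2 stroke at J1  (1-jn J1 has f-setter on 1)
bond 3 stroke at J1  (J1: bond 1 brought flow, rest push out)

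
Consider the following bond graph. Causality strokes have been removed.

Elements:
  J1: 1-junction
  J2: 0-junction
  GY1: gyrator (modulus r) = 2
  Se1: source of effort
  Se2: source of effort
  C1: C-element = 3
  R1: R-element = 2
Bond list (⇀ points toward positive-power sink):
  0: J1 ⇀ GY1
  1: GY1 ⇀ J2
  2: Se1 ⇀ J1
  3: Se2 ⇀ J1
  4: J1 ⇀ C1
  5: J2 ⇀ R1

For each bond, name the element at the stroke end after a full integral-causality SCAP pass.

bond 0 |GY1
bond 1 |GY1
bond 2 |J1
bond 3 |J1
bond 4 |J1
bond 5 |J2

β2 stroke at J1  (Se1: effort source, stroke at far end)
β3 stroke at J1  (Se2 (Se) sets effort on bond)
β4 stroke at J1  (C1 outputs effort q/C1)
β0 stroke at GY1  (J1 needs exactly one f-in)
β1 stroke at GY1  (GY1: gyrator matches bond 0)
β5 stroke at J2  (closing 0-jn rule on J2)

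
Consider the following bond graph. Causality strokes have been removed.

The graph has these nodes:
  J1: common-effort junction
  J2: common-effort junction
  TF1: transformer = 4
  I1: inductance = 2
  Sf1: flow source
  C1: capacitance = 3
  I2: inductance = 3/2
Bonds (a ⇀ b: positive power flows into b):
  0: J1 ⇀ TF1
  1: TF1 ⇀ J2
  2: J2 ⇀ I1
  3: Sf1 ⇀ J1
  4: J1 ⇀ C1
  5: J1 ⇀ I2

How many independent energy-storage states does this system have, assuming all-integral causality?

bond 3 stroke at Sf1  (Sf1: flow source, stroke at near end)
bond 2 stroke at I1  (I1 integral (f out))
bond 1 stroke at J2  (only one effort-in slot at J2)
bond 0 stroke at TF1  (TF TF1: opposite of bond 1)
bond 4 stroke at J1  (C1: C, integral causality)
bond 5 stroke at I2  (common-e at J1 fixed by 4)

3  (C1, I1, I2 all integral)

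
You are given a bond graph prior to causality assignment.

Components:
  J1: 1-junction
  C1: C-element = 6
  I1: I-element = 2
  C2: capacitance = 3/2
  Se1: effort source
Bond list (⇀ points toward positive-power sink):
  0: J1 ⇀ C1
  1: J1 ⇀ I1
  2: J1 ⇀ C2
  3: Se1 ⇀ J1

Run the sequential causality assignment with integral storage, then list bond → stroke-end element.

#0 |J1
#1 |I1
#2 |J1
#3 |J1

β3 |J1  (Se1 fixes effort; stroke away)
β0 |J1  (prefer integral on C1)
β1 |I1  (I1 outputs flow p/I1)
β2 |J1  (1-jn J1 has f-setter on 1)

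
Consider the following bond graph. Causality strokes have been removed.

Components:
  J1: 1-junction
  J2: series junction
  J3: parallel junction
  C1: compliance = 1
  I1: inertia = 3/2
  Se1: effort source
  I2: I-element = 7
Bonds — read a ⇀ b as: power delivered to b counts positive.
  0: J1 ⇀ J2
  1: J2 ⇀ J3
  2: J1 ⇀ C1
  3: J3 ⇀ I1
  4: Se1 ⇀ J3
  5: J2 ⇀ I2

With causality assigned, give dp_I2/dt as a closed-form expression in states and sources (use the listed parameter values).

dp_I2/dt = -E_Se1 - q_C1

bond 4 →J3  (Se1 fixes effort; stroke away)
bond 1 →J2  (J3 effort already set via bond 4)
bond 3 →I1  (J3: bond 4 brought effort, rest push out)
bond 2 →J1  (C1 integral (e out))
bond 0 →J2  (J1: last free bond brings flow in)
bond 5 →I2  (closing 1-jn rule on J2)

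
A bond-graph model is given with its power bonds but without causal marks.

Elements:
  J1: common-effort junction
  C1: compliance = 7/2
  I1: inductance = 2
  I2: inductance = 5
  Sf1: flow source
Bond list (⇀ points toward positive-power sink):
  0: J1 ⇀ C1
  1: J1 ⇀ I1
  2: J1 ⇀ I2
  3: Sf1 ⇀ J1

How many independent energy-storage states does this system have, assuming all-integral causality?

3  (C1, I1, I2 all integral)

β3 stroke→Sf1  (Sf1 (Sf) sets flow on bond)
β0 stroke→J1  (C1: C, integral causality)
β1 stroke→I1  (common-e at J1 fixed by 0)
β2 stroke→I2  (J1: bond 0 brought effort, rest push out)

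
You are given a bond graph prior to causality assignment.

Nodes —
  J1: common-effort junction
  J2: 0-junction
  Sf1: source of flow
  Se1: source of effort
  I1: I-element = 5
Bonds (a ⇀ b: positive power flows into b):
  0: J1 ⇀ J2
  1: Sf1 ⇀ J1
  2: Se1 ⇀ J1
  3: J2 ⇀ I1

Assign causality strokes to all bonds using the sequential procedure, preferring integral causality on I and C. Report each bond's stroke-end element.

bond 1 stroke→Sf1  (source Sf1 imposes f)
bond 2 stroke→J1  (source Se1 imposes e)
bond 0 stroke→J2  (common-e at J1 fixed by 2)
bond 3 stroke→I1  (common-e at J2 fixed by 0)

b0 →J2
b1 →Sf1
b2 →J1
b3 →I1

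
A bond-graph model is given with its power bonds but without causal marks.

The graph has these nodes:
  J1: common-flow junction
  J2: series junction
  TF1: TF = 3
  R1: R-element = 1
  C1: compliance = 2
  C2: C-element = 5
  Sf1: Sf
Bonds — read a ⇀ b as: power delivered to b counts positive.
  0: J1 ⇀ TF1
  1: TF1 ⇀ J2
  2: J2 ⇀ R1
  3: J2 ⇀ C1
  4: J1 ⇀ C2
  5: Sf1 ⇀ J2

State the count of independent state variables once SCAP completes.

#5 →Sf1  (source Sf1 imposes f)
#1 →J2  (common-f at J2 fixed by 5)
#2 →J2  (J2: bond 5 brought flow, rest push out)
#3 →J2  (J2: bond 5 brought flow, rest push out)
#0 →TF1  (TF TF1: opposite of bond 1)
#4 →J1  (J1: bond 0 brought flow, rest push out)

2  (C1, C2 all integral)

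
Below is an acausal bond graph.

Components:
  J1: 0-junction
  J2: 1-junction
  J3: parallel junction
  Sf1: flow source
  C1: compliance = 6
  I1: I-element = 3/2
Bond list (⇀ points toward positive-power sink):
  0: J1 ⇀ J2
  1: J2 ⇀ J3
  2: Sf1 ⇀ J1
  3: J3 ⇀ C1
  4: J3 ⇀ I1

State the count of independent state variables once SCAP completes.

b2 |Sf1  (Sf1: flow source, stroke at near end)
b0 |J1  (J1: last free bond brings effort in)
b1 |J2  (common-f at J2 fixed by 0)
b3 |J3  (C1 outputs effort q/C1)
b4 |I1  (J3 effort already set via bond 3)

2  (C1, I1 all integral)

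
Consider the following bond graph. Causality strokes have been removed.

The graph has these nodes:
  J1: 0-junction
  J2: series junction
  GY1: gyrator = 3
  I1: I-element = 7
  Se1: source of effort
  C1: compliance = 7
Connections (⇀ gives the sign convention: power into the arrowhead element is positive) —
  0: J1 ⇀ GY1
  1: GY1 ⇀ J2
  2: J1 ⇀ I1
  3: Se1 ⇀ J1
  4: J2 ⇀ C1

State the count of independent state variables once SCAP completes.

β3 stroke at J1  (Se1: effort source, stroke at far end)
β0 stroke at GY1  (common-e at J1 fixed by 3)
β2 stroke at I1  (J1 effort already set via bond 3)
β1 stroke at GY1  (through GY1, causality inverts; strokes same side of GY1)
β4 stroke at J2  (J2 flow already set via bond 1)

2  (C1, I1 all integral)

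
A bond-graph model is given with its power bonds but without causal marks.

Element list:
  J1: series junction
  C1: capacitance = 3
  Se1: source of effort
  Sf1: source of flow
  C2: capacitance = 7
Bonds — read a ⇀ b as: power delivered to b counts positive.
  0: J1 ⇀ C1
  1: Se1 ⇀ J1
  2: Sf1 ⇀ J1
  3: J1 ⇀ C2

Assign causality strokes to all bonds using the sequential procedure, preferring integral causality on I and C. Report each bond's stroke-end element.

bond 1 stroke→J1  (Se1 (Se) sets effort on bond)
bond 2 stroke→Sf1  (Sf1: flow source, stroke at near end)
bond 0 stroke→J1  (1-jn J1 has f-setter on 2)
bond 3 stroke→J1  (common-f at J1 fixed by 2)

bond 0 stroke at J1
bond 1 stroke at J1
bond 2 stroke at Sf1
bond 3 stroke at J1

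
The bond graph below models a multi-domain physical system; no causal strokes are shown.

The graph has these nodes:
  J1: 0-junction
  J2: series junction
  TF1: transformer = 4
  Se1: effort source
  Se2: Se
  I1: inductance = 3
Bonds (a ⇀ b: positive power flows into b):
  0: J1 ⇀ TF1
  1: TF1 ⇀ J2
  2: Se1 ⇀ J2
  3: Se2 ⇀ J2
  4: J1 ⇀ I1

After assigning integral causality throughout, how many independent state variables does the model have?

1  (I1 all integral)

#2 →J2  (source Se1 imposes e)
#3 →J2  (Se2 (Se) sets effort on bond)
#1 →TF1  (J2 needs exactly one f-in)
#0 →J1  (TF1 one-in-one-out from 1)
#4 →I1  (J1 effort already set via bond 0)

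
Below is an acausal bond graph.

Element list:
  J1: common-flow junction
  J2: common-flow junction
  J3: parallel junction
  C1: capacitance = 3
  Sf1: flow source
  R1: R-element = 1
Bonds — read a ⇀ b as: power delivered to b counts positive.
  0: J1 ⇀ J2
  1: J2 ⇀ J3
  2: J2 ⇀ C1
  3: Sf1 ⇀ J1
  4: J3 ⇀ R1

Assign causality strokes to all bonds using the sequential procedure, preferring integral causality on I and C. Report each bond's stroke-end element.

bond 3 |Sf1  (Sf1 (Sf) sets flow on bond)
bond 0 |J1  (J1 flow already set via bond 3)
bond 1 |J2  (J2 flow already set via bond 0)
bond 2 |J2  (J2 flow already set via bond 0)
bond 4 |J3  (only one effort-in slot at J3)

β0 stroke→J1
β1 stroke→J2
β2 stroke→J2
β3 stroke→Sf1
β4 stroke→J3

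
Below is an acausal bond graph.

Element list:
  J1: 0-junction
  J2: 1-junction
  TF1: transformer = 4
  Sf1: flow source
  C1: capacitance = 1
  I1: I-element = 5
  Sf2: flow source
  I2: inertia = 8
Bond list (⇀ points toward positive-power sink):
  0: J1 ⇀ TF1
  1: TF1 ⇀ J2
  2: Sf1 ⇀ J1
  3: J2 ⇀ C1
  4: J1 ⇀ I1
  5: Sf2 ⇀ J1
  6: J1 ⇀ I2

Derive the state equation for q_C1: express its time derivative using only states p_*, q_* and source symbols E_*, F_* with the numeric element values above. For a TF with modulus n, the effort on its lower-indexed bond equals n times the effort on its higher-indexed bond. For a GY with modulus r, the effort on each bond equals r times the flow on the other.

bond 2 stroke at Sf1  (Sf1 (Sf) sets flow on bond)
bond 5 stroke at Sf2  (Sf2 (Sf) sets flow on bond)
bond 3 stroke at J2  (C1 integral (e out))
bond 1 stroke at TF1  (only one flow-in slot at J2)
bond 0 stroke at J1  (TF1: transformer flips bond 1)
bond 4 stroke at I1  (0-jn J1 has e-setter on 0)
bond 6 stroke at I2  (J1 effort already set via bond 0)

dq_C1/dt = 4*F_Sf1 + 4*F_Sf2 - 4*p_I1/5 - p_I2/2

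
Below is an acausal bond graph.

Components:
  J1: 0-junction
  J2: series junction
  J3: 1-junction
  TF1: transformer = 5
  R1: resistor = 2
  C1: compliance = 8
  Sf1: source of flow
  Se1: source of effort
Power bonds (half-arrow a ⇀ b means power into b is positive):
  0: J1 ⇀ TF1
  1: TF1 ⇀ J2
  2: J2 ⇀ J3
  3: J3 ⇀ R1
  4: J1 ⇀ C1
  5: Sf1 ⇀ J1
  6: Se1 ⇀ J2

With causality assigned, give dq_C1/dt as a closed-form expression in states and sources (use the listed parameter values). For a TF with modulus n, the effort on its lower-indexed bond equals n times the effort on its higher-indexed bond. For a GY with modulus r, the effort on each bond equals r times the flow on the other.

#5 stroke at Sf1  (Sf1 fixes flow; stroke at Sf1)
#6 stroke at J2  (Se1: effort source, stroke at far end)
#4 stroke at J1  (prefer integral on C1)
#0 stroke at TF1  (J1 effort already set via bond 4)
#1 stroke at J2  (TF TF1: opposite of bond 0)
#2 stroke at J3  (J2 needs exactly one f-in)
#3 stroke at R1  (only one flow-in slot at J3)

dq_C1/dt = -E_Se1/10 + F_Sf1 - q_C1/400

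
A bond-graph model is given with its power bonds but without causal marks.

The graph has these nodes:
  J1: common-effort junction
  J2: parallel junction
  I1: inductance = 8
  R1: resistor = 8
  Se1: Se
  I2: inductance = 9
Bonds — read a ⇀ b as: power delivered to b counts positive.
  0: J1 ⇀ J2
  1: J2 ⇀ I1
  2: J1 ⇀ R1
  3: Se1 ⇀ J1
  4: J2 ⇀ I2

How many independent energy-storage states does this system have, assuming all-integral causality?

2  (I1, I2 all integral)

bond 3 |J1  (source Se1 imposes e)
bond 0 |J2  (J1 effort already set via bond 3)
bond 2 |R1  (0-jn J1 has e-setter on 3)
bond 1 |I1  (0-jn J2 has e-setter on 0)
bond 4 |I2  (0-jn J2 has e-setter on 0)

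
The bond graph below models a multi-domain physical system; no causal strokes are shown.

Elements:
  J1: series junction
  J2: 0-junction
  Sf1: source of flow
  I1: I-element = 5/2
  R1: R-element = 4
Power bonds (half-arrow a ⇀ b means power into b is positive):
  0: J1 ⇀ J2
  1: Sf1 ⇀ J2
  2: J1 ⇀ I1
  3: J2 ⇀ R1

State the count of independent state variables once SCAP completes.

bond 1 stroke→Sf1  (Sf1 (Sf) sets flow on bond)
bond 2 stroke→I1  (I1: I, integral causality)
bond 0 stroke→J1  (common-f at J1 fixed by 2)
bond 3 stroke→J2  (J2 needs exactly one e-in)

1  (I1 all integral)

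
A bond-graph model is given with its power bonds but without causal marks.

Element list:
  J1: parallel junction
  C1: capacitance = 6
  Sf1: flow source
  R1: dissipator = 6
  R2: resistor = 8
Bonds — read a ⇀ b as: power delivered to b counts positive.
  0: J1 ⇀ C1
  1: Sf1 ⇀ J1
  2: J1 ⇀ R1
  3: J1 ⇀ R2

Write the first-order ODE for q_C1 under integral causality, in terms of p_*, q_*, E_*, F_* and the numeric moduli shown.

dq_C1/dt = F_Sf1 - 7*q_C1/144

β1 stroke→Sf1  (Sf1: flow source, stroke at near end)
β0 stroke→J1  (prefer integral on C1)
β2 stroke→R1  (J1: bond 0 brought effort, rest push out)
β3 stroke→R2  (0-jn J1 has e-setter on 0)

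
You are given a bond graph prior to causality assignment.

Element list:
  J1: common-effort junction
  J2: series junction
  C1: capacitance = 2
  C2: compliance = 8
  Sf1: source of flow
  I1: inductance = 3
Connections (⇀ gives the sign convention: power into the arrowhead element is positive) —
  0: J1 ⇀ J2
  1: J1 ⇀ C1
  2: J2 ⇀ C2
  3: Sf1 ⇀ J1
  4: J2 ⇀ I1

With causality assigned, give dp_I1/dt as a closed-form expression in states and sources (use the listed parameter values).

β3 stroke→Sf1  (source Sf1 imposes f)
β1 stroke→J1  (C1 outputs effort q/C1)
β0 stroke→J2  (common-e at J1 fixed by 1)
β2 stroke→J2  (C2 outputs effort q/C2)
β4 stroke→I1  (only one flow-in slot at J2)

dp_I1/dt = q_C1/2 - q_C2/8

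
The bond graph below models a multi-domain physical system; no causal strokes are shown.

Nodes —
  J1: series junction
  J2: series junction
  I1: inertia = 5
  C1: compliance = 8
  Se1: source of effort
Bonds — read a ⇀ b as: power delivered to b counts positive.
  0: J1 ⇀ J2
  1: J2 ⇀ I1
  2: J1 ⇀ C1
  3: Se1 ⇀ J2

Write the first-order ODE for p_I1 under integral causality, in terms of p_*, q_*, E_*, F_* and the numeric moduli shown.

dp_I1/dt = E_Se1 - q_C1/8

#3 →J2  (Se1: effort source, stroke at far end)
#1 →I1  (I1 integral (f out))
#0 →J2  (common-f at J2 fixed by 1)
#2 →J1  (1-jn J1 has f-setter on 0)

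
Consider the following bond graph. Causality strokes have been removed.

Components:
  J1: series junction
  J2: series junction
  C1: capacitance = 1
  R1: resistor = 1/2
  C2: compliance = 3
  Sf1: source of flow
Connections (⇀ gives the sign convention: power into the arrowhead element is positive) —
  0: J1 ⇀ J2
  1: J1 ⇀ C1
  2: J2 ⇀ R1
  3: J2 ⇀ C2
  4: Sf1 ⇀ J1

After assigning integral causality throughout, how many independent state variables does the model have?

2  (C1, C2 all integral)

bond 4 →Sf1  (Sf1 (Sf) sets flow on bond)
bond 0 →J1  (common-f at J1 fixed by 4)
bond 1 →J1  (J1: bond 4 brought flow, rest push out)
bond 2 →J2  (J2: bond 0 brought flow, rest push out)
bond 3 →J2  (common-f at J2 fixed by 0)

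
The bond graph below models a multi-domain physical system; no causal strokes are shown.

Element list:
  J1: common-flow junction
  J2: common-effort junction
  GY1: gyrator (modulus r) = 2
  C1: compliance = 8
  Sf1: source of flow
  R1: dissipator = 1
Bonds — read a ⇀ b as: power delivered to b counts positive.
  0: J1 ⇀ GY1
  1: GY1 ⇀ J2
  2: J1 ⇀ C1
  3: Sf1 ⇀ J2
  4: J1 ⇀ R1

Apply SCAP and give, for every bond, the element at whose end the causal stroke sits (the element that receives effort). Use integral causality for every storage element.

β3 →Sf1  (Sf1 fixes flow; stroke at Sf1)
β1 →J2  (only one effort-in slot at J2)
β0 →J1  (through GY1, causality inverts; strokes same side of GY1)
β2 →J1  (C1 integral (e out))
β4 →R1  (closing 1-jn rule on J1)

bond 0 stroke→J1
bond 1 stroke→J2
bond 2 stroke→J1
bond 3 stroke→Sf1
bond 4 stroke→R1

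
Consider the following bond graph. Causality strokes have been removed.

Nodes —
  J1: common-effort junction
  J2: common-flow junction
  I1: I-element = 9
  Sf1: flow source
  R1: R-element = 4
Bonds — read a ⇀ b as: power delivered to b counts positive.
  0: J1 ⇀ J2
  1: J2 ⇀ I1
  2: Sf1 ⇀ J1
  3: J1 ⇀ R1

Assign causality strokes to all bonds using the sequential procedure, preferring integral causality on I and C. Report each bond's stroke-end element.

β2 stroke at Sf1  (Sf1 (Sf) sets flow on bond)
β1 stroke at I1  (prefer integral on I1)
β0 stroke at J2  (J2: bond 1 brought flow, rest push out)
β3 stroke at J1  (J1 needs exactly one e-in)

#0 →J2
#1 →I1
#2 →Sf1
#3 →J1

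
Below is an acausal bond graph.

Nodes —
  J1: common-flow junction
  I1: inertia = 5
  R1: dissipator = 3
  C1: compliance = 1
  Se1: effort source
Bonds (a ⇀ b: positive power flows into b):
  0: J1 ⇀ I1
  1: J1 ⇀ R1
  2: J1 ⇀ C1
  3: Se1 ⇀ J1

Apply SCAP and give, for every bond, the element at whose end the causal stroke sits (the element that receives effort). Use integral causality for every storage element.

bond 0 stroke→I1
bond 1 stroke→J1
bond 2 stroke→J1
bond 3 stroke→J1

bond 3 |J1  (Se1: effort source, stroke at far end)
bond 0 |I1  (prefer integral on I1)
bond 1 |J1  (J1: bond 0 brought flow, rest push out)
bond 2 |J1  (J1: bond 0 brought flow, rest push out)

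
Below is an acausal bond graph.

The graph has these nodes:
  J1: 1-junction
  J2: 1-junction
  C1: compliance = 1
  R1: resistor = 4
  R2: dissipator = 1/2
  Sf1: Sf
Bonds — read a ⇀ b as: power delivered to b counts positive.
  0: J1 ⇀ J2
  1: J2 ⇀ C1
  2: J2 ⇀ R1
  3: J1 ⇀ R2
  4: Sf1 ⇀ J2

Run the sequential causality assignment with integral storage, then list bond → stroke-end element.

β4 stroke→Sf1  (Sf1: flow source, stroke at near end)
β0 stroke→J2  (J2: bond 4 brought flow, rest push out)
β1 stroke→J2  (common-f at J2 fixed by 4)
β2 stroke→J2  (common-f at J2 fixed by 4)
β3 stroke→J1  (J1: bond 0 brought flow, rest push out)

#0 stroke at J2
#1 stroke at J2
#2 stroke at J2
#3 stroke at J1
#4 stroke at Sf1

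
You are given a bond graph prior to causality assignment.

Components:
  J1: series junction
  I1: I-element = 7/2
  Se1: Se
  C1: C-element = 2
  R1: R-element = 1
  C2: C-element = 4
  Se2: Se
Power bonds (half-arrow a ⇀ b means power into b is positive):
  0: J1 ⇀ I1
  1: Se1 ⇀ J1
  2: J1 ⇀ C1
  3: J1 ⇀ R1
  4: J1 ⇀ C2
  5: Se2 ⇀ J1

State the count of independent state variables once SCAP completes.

b1 stroke→J1  (Se1 (Se) sets effort on bond)
b5 stroke→J1  (Se2: effort source, stroke at far end)
b0 stroke→I1  (I1 integral (f out))
b2 stroke→J1  (J1 flow already set via bond 0)
b3 stroke→J1  (common-f at J1 fixed by 0)
b4 stroke→J1  (common-f at J1 fixed by 0)

3  (C1, C2, I1 all integral)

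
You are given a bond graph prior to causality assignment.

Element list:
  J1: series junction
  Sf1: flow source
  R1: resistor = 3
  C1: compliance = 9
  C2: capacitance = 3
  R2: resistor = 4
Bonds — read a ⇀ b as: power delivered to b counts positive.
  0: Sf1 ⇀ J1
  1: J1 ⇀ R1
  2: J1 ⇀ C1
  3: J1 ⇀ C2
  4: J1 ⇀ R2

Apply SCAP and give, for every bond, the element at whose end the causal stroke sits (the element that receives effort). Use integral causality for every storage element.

bond 0 stroke→Sf1
bond 1 stroke→J1
bond 2 stroke→J1
bond 3 stroke→J1
bond 4 stroke→J1

b0 stroke→Sf1  (Sf1 (Sf) sets flow on bond)
b1 stroke→J1  (J1: bond 0 brought flow, rest push out)
b2 stroke→J1  (J1 flow already set via bond 0)
b3 stroke→J1  (common-f at J1 fixed by 0)
b4 stroke→J1  (J1: bond 0 brought flow, rest push out)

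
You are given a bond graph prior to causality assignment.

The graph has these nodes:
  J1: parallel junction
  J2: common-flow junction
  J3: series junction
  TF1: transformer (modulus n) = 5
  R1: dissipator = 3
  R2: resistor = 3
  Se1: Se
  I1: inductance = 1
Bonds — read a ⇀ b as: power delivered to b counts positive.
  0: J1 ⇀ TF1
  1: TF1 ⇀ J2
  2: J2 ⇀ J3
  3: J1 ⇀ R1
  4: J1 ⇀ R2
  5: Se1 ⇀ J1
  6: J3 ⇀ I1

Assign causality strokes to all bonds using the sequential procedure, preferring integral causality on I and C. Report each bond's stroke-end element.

β0 →TF1
β1 →J2
β2 →J3
β3 →R1
β4 →R2
β5 →J1
β6 →I1

b5 stroke at J1  (Se1 fixes effort; stroke away)
b0 stroke at TF1  (J1: bond 5 brought effort, rest push out)
b3 stroke at R1  (J1 effort already set via bond 5)
b4 stroke at R2  (J1 effort already set via bond 5)
b1 stroke at J2  (TF1: transformer flips bond 0)
b2 stroke at J3  (only one flow-in slot at J2)
b6 stroke at I1  (J3: last free bond brings flow in)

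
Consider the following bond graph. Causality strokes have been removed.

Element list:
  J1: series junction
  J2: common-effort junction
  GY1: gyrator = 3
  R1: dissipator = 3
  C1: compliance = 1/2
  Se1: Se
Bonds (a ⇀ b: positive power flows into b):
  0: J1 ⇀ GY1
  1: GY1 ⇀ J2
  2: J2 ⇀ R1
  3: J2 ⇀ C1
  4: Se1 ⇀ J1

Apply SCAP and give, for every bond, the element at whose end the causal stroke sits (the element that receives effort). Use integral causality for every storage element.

#0 |GY1
#1 |GY1
#2 |R1
#3 |J2
#4 |J1

bond 4 |J1  (Se1: effort source, stroke at far end)
bond 0 |GY1  (only one flow-in slot at J1)
bond 1 |GY1  (GY1 both-in/both-out from 0)
bond 3 |J2  (prefer integral on C1)
bond 2 |R1  (0-jn J2 has e-setter on 3)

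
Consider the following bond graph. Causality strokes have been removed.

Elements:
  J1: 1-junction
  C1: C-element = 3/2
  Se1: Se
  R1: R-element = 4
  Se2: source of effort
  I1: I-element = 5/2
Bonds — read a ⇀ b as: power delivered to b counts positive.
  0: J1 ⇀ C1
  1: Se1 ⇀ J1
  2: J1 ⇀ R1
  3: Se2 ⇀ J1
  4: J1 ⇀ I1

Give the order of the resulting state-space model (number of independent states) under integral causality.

#1 |J1  (source Se1 imposes e)
#3 |J1  (Se2: effort source, stroke at far end)
#0 |J1  (C1 integral (e out))
#4 |I1  (I1 outputs flow p/I1)
#2 |J1  (J1 flow already set via bond 4)

2  (C1, I1 all integral)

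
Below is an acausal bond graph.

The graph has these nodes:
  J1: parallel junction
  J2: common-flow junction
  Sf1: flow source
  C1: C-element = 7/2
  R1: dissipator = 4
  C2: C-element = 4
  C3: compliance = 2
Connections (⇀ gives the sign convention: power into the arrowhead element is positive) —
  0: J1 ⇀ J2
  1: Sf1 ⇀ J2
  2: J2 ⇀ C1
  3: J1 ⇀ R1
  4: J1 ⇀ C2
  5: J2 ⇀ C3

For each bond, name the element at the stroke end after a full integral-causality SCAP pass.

b0 stroke→J2
b1 stroke→Sf1
b2 stroke→J2
b3 stroke→R1
b4 stroke→J1
b5 stroke→J2

β1 |Sf1  (Sf1 (Sf) sets flow on bond)
β0 |J2  (J2 flow already set via bond 1)
β2 |J2  (J2 flow already set via bond 1)
β5 |J2  (1-jn J2 has f-setter on 1)
β4 |J1  (prefer integral on C2)
β3 |R1  (J1: bond 4 brought effort, rest push out)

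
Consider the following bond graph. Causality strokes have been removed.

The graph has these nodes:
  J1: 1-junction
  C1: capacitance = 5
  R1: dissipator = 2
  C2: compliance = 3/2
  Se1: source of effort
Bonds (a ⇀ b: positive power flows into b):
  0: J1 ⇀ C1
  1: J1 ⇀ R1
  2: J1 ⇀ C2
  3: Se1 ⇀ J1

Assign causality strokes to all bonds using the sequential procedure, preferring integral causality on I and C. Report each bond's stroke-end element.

β3 stroke→J1  (Se1 (Se) sets effort on bond)
β0 stroke→J1  (prefer integral on C1)
β2 stroke→J1  (C2 integral (e out))
β1 stroke→R1  (J1: last free bond brings flow in)

#0 |J1
#1 |R1
#2 |J1
#3 |J1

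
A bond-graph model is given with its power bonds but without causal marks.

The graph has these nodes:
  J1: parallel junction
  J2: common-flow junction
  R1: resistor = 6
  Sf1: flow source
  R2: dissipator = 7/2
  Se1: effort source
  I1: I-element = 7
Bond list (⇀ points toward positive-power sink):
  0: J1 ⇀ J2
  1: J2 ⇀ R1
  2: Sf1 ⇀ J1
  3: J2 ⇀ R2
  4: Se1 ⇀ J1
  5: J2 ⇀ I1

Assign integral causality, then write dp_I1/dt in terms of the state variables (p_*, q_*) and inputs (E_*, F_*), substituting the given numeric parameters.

bond 2 stroke at Sf1  (Sf1 fixes flow; stroke at Sf1)
bond 4 stroke at J1  (Se1 fixes effort; stroke away)
bond 0 stroke at J2  (J1 effort already set via bond 4)
bond 5 stroke at I1  (I1: I, integral causality)
bond 1 stroke at J2  (common-f at J2 fixed by 5)
bond 3 stroke at J2  (1-jn J2 has f-setter on 5)

dp_I1/dt = E_Se1 - 19*p_I1/14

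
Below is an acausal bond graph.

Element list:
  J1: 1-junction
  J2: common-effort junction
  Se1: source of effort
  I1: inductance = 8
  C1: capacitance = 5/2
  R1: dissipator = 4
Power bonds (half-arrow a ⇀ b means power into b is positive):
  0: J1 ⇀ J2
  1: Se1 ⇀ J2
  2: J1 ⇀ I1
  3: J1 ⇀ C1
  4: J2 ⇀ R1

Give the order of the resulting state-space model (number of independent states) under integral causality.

b1 |J2  (Se1 fixes effort; stroke away)
b0 |J1  (J2: bond 1 brought effort, rest push out)
b4 |R1  (common-e at J2 fixed by 1)
b2 |I1  (I1: I, integral causality)
b3 |J1  (common-f at J1 fixed by 2)

2  (C1, I1 all integral)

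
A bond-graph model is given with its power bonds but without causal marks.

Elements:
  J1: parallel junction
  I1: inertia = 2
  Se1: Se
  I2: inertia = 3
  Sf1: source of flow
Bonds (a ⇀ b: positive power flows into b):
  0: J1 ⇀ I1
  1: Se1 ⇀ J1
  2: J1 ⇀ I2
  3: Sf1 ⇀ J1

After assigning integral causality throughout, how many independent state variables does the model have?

#1 stroke at J1  (Se1: effort source, stroke at far end)
#3 stroke at Sf1  (Sf1 fixes flow; stroke at Sf1)
#0 stroke at I1  (J1 effort already set via bond 1)
#2 stroke at I2  (J1 effort already set via bond 1)

2  (I1, I2 all integral)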